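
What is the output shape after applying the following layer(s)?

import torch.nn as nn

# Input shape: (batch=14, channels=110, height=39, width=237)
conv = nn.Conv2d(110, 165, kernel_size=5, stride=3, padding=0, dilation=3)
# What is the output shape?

Input shape: (14, 110, 39, 237)
Output shape: (14, 165, 9, 75)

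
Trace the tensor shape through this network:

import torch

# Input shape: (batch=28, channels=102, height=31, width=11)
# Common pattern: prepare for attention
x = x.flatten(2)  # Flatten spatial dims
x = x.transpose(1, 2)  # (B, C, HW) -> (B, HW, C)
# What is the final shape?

Input shape: (28, 102, 31, 11)
  -> after flatten(2): (28, 102, 341)
Output shape: (28, 341, 102)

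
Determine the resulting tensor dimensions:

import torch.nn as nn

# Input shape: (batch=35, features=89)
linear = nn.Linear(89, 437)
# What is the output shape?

Input shape: (35, 89)
Output shape: (35, 437)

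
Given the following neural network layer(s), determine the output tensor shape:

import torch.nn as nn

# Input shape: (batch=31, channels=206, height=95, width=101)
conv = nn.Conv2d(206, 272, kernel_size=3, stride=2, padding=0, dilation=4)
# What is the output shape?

Input shape: (31, 206, 95, 101)
Output shape: (31, 272, 44, 47)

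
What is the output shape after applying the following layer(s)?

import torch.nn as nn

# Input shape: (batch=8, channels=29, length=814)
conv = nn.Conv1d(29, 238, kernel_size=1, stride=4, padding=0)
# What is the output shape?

Input shape: (8, 29, 814)
Output shape: (8, 238, 204)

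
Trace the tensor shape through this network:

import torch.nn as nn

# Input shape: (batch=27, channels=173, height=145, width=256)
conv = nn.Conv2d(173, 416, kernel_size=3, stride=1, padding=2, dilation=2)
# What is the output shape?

Input shape: (27, 173, 145, 256)
Output shape: (27, 416, 145, 256)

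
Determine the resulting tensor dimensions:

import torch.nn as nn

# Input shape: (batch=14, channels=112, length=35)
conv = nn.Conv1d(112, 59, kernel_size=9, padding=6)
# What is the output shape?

Input shape: (14, 112, 35)
Output shape: (14, 59, 39)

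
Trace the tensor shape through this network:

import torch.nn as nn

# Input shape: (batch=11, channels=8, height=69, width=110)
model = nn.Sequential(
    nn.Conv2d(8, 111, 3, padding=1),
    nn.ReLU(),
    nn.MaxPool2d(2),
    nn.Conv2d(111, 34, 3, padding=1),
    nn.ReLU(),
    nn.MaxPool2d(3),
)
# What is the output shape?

Input shape: (11, 8, 69, 110)
  -> after first Conv2d: (11, 111, 69, 110)
  -> after first MaxPool2d: (11, 111, 34, 55)
  -> after second Conv2d: (11, 34, 34, 55)
Output shape: (11, 34, 11, 18)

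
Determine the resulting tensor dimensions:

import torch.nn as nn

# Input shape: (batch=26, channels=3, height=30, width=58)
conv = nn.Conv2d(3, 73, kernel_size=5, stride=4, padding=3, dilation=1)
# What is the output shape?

Input shape: (26, 3, 30, 58)
Output shape: (26, 73, 8, 15)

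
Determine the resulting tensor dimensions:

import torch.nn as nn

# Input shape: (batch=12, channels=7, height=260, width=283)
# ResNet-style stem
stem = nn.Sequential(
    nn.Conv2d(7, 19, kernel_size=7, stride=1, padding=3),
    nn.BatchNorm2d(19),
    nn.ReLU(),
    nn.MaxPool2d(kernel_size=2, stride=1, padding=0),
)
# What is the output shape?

Input shape: (12, 7, 260, 283)
  -> after Conv2d 7x7 stride=1: (12, 19, 260, 283)
Output shape: (12, 19, 259, 282)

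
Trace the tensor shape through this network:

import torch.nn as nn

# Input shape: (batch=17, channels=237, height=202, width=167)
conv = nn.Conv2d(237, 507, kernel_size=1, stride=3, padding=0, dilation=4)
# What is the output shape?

Input shape: (17, 237, 202, 167)
Output shape: (17, 507, 68, 56)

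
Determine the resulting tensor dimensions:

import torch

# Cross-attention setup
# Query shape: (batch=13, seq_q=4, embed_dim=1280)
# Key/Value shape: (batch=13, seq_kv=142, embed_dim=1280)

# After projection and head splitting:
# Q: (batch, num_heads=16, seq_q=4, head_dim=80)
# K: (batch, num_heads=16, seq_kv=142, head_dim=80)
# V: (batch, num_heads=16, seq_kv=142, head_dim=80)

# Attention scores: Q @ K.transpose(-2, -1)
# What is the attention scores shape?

Input shape: (13, 4, 1280)
Output shape: (13, 16, 4, 142)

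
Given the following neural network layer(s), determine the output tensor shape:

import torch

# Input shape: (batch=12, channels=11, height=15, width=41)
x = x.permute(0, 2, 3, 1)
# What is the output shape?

Input shape: (12, 11, 15, 41)
Output shape: (12, 15, 41, 11)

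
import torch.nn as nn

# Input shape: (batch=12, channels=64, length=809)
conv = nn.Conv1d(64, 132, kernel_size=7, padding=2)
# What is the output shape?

Input shape: (12, 64, 809)
Output shape: (12, 132, 807)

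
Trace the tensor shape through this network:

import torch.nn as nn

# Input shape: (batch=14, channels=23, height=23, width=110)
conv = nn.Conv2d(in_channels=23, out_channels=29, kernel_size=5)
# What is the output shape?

Input shape: (14, 23, 23, 110)
Output shape: (14, 29, 19, 106)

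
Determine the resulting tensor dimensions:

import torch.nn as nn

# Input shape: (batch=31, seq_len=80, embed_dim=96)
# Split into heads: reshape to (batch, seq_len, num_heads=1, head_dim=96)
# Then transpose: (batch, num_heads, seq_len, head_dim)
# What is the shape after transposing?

Input shape: (31, 80, 96)
  -> after reshape: (31, 80, 1, 96)
Output shape: (31, 1, 80, 96)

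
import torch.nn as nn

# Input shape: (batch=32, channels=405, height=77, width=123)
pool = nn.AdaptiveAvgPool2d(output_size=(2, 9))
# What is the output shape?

Input shape: (32, 405, 77, 123)
Output shape: (32, 405, 2, 9)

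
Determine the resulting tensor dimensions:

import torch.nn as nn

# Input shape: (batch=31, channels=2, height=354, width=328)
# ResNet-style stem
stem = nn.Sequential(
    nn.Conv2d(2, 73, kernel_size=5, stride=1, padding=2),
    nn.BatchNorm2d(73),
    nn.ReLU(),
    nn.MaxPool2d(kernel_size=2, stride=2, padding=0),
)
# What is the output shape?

Input shape: (31, 2, 354, 328)
  -> after Conv2d 5x5 stride=1: (31, 73, 354, 328)
Output shape: (31, 73, 177, 164)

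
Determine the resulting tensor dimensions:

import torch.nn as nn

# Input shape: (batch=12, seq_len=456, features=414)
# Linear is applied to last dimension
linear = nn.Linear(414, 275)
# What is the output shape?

Input shape: (12, 456, 414)
Output shape: (12, 456, 275)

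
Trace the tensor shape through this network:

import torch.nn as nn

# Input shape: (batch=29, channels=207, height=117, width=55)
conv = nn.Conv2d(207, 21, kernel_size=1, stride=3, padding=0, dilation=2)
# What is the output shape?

Input shape: (29, 207, 117, 55)
Output shape: (29, 21, 39, 19)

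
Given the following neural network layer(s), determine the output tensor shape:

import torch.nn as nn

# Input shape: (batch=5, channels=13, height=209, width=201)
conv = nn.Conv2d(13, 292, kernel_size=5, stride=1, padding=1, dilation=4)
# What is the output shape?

Input shape: (5, 13, 209, 201)
Output shape: (5, 292, 195, 187)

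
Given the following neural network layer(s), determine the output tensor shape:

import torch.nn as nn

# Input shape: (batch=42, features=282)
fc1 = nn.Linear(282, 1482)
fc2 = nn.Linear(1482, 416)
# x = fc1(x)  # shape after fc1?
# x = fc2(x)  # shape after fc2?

Input shape: (42, 282)
  -> after fc1: (42, 1482)
Output shape: (42, 416)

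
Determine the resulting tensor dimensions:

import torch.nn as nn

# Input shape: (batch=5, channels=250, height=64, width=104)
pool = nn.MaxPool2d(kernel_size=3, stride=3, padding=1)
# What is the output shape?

Input shape: (5, 250, 64, 104)
Output shape: (5, 250, 22, 35)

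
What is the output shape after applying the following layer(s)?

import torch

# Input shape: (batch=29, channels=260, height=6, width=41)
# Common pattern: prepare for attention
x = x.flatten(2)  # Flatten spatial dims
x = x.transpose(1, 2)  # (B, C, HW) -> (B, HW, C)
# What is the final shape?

Input shape: (29, 260, 6, 41)
  -> after flatten(2): (29, 260, 246)
Output shape: (29, 246, 260)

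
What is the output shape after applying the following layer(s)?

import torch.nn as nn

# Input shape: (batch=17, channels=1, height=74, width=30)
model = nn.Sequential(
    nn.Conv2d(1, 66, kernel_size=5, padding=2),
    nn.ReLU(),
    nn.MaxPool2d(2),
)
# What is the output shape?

Input shape: (17, 1, 74, 30)
  -> after Conv2d: (17, 66, 74, 30)
  -> after ReLU: (17, 66, 74, 30)
Output shape: (17, 66, 37, 15)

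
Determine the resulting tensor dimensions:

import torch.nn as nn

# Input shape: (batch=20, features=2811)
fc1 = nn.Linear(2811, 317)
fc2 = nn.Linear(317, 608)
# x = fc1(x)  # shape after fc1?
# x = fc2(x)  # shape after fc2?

Input shape: (20, 2811)
  -> after fc1: (20, 317)
Output shape: (20, 608)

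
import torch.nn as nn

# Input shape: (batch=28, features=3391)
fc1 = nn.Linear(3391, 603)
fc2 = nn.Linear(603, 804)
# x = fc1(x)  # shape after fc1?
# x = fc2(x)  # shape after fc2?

Input shape: (28, 3391)
  -> after fc1: (28, 603)
Output shape: (28, 804)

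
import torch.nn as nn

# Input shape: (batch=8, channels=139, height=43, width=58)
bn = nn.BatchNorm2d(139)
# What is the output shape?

Input shape: (8, 139, 43, 58)
Output shape: (8, 139, 43, 58)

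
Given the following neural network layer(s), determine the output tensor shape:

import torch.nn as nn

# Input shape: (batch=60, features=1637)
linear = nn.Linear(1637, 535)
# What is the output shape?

Input shape: (60, 1637)
Output shape: (60, 535)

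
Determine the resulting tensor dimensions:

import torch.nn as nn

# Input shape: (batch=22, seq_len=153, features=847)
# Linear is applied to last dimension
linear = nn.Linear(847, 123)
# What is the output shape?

Input shape: (22, 153, 847)
Output shape: (22, 153, 123)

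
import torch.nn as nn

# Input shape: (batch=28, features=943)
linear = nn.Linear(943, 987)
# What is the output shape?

Input shape: (28, 943)
Output shape: (28, 987)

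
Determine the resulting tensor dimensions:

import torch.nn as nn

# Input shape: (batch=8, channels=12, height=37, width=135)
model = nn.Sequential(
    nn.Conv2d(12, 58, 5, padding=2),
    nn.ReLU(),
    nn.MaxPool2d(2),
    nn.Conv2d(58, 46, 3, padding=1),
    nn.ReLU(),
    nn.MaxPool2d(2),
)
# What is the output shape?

Input shape: (8, 12, 37, 135)
  -> after first Conv2d: (8, 58, 37, 135)
  -> after first MaxPool2d: (8, 58, 18, 67)
  -> after second Conv2d: (8, 46, 18, 67)
Output shape: (8, 46, 9, 33)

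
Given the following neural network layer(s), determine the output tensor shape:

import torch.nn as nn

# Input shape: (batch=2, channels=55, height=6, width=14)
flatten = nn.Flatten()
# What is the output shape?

Input shape: (2, 55, 6, 14)
Output shape: (2, 4620)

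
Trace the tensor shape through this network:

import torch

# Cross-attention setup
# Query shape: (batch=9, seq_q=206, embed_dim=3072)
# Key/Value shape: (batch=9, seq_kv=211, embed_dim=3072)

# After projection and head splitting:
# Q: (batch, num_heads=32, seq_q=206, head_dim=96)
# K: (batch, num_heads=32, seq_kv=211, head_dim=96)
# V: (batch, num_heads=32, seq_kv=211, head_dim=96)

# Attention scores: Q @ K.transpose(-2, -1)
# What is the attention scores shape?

Input shape: (9, 206, 3072)
Output shape: (9, 32, 206, 211)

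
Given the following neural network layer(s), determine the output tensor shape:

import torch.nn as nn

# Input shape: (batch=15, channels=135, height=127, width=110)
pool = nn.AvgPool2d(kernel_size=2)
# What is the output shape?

Input shape: (15, 135, 127, 110)
Output shape: (15, 135, 63, 55)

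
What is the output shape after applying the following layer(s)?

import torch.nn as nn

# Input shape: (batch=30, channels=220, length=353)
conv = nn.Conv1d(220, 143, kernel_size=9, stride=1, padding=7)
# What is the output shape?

Input shape: (30, 220, 353)
Output shape: (30, 143, 359)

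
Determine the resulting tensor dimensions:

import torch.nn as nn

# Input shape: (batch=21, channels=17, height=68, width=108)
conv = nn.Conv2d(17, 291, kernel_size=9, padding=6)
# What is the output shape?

Input shape: (21, 17, 68, 108)
Output shape: (21, 291, 72, 112)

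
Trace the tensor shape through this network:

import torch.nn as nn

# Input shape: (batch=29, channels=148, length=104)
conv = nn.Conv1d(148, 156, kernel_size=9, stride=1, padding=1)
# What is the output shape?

Input shape: (29, 148, 104)
Output shape: (29, 156, 98)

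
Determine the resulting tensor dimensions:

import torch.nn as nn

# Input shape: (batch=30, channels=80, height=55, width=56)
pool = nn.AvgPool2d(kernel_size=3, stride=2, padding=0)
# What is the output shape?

Input shape: (30, 80, 55, 56)
Output shape: (30, 80, 27, 27)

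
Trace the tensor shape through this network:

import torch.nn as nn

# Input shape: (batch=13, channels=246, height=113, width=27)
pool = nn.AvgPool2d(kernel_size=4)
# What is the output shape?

Input shape: (13, 246, 113, 27)
Output shape: (13, 246, 28, 6)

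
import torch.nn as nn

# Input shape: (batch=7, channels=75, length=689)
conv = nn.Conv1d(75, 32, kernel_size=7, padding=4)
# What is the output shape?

Input shape: (7, 75, 689)
Output shape: (7, 32, 691)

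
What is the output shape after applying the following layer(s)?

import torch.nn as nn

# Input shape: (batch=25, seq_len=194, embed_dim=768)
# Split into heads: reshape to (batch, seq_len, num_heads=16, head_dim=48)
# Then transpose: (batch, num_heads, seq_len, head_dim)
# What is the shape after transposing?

Input shape: (25, 194, 768)
  -> after reshape: (25, 194, 16, 48)
Output shape: (25, 16, 194, 48)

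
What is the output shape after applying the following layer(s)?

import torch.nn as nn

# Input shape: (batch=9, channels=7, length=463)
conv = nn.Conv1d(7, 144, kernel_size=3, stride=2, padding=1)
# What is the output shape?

Input shape: (9, 7, 463)
Output shape: (9, 144, 232)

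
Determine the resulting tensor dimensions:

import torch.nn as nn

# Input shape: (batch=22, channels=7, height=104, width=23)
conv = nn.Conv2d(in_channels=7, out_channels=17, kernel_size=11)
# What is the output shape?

Input shape: (22, 7, 104, 23)
Output shape: (22, 17, 94, 13)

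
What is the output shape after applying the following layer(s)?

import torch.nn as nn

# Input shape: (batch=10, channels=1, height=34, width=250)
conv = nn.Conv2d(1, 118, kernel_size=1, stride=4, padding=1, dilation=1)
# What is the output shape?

Input shape: (10, 1, 34, 250)
Output shape: (10, 118, 9, 63)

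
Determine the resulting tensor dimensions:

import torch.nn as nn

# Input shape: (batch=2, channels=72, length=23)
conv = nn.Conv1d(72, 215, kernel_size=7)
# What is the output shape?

Input shape: (2, 72, 23)
Output shape: (2, 215, 17)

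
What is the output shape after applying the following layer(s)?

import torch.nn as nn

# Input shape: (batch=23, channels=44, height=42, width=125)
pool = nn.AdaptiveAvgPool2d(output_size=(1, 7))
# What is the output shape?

Input shape: (23, 44, 42, 125)
Output shape: (23, 44, 1, 7)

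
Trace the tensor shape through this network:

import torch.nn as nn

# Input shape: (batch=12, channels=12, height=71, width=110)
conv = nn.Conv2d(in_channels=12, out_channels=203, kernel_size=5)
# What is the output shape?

Input shape: (12, 12, 71, 110)
Output shape: (12, 203, 67, 106)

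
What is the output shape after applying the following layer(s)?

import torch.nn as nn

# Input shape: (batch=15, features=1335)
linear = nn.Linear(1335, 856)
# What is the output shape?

Input shape: (15, 1335)
Output shape: (15, 856)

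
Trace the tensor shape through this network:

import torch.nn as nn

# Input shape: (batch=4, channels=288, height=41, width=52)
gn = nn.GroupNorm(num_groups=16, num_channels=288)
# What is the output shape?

Input shape: (4, 288, 41, 52)
Output shape: (4, 288, 41, 52)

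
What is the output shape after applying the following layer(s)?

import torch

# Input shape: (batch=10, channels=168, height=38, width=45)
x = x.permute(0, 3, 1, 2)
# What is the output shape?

Input shape: (10, 168, 38, 45)
Output shape: (10, 45, 168, 38)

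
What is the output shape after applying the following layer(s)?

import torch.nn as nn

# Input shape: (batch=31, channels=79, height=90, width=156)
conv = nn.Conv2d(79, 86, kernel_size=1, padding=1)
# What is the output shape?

Input shape: (31, 79, 90, 156)
Output shape: (31, 86, 92, 158)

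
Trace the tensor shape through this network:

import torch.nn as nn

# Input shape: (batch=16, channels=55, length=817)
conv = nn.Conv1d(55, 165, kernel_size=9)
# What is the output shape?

Input shape: (16, 55, 817)
Output shape: (16, 165, 809)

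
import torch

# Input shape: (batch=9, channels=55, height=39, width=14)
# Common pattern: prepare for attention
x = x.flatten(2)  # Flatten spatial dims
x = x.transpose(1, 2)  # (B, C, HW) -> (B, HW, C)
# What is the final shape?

Input shape: (9, 55, 39, 14)
  -> after flatten(2): (9, 55, 546)
Output shape: (9, 546, 55)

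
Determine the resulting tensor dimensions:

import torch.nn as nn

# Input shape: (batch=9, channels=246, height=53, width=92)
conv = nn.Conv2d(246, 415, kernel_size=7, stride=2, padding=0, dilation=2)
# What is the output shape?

Input shape: (9, 246, 53, 92)
Output shape: (9, 415, 21, 40)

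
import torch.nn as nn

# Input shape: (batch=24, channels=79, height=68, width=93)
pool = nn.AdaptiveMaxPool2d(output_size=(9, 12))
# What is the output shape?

Input shape: (24, 79, 68, 93)
Output shape: (24, 79, 9, 12)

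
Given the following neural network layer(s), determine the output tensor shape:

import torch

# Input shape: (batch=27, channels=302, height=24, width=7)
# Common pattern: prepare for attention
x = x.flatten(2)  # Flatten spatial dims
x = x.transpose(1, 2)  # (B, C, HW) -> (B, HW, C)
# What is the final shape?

Input shape: (27, 302, 24, 7)
  -> after flatten(2): (27, 302, 168)
Output shape: (27, 168, 302)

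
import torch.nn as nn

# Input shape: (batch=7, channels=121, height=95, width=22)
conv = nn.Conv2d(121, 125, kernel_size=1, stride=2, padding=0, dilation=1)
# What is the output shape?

Input shape: (7, 121, 95, 22)
Output shape: (7, 125, 48, 11)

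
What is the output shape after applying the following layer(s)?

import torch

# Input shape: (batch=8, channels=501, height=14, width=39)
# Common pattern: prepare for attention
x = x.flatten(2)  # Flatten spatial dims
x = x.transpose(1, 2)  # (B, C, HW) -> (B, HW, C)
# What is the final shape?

Input shape: (8, 501, 14, 39)
  -> after flatten(2): (8, 501, 546)
Output shape: (8, 546, 501)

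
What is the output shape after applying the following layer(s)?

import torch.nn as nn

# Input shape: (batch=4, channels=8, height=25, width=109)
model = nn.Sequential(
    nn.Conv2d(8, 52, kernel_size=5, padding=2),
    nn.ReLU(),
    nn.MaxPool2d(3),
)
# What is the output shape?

Input shape: (4, 8, 25, 109)
  -> after Conv2d: (4, 52, 25, 109)
  -> after ReLU: (4, 52, 25, 109)
Output shape: (4, 52, 8, 36)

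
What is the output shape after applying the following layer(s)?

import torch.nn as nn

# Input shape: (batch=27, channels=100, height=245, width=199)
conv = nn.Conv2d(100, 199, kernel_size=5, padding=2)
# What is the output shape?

Input shape: (27, 100, 245, 199)
Output shape: (27, 199, 245, 199)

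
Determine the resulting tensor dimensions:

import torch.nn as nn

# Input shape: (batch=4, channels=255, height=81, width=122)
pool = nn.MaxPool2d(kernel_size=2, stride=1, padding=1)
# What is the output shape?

Input shape: (4, 255, 81, 122)
Output shape: (4, 255, 82, 123)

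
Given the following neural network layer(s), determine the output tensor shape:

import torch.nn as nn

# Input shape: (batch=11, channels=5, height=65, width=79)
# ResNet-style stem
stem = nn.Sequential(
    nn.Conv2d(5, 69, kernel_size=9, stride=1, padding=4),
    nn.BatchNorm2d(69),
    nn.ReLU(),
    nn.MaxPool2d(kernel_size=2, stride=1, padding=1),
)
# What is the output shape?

Input shape: (11, 5, 65, 79)
  -> after Conv2d 9x9 stride=1: (11, 69, 65, 79)
Output shape: (11, 69, 66, 80)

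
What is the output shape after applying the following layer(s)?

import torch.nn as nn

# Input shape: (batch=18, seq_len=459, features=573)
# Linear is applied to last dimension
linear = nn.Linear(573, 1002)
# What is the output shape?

Input shape: (18, 459, 573)
Output shape: (18, 459, 1002)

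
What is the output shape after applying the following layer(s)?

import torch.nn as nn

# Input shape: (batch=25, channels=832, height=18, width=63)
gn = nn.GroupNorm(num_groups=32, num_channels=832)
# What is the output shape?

Input shape: (25, 832, 18, 63)
Output shape: (25, 832, 18, 63)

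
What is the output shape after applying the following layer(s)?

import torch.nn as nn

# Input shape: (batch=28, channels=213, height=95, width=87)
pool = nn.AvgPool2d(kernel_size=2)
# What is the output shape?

Input shape: (28, 213, 95, 87)
Output shape: (28, 213, 47, 43)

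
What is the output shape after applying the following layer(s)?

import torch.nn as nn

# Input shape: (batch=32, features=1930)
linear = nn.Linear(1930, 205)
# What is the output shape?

Input shape: (32, 1930)
Output shape: (32, 205)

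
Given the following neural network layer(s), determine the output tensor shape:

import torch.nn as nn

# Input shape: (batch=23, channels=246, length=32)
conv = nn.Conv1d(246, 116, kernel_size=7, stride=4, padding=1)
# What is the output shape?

Input shape: (23, 246, 32)
Output shape: (23, 116, 7)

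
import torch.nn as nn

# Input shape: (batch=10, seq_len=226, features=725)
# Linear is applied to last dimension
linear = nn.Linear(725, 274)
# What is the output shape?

Input shape: (10, 226, 725)
Output shape: (10, 226, 274)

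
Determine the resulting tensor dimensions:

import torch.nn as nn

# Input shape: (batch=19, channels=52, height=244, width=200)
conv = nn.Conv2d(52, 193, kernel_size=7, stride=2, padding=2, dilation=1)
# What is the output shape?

Input shape: (19, 52, 244, 200)
Output shape: (19, 193, 121, 99)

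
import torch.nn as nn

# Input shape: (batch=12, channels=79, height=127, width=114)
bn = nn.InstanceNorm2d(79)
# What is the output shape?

Input shape: (12, 79, 127, 114)
Output shape: (12, 79, 127, 114)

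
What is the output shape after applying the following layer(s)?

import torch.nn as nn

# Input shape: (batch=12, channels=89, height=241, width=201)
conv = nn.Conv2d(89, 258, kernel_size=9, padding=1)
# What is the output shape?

Input shape: (12, 89, 241, 201)
Output shape: (12, 258, 235, 195)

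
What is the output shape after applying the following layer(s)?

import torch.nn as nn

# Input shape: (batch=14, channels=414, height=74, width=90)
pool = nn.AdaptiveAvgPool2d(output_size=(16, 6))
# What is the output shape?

Input shape: (14, 414, 74, 90)
Output shape: (14, 414, 16, 6)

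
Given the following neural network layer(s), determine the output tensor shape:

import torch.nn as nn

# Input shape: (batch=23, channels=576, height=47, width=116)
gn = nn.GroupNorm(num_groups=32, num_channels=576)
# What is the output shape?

Input shape: (23, 576, 47, 116)
Output shape: (23, 576, 47, 116)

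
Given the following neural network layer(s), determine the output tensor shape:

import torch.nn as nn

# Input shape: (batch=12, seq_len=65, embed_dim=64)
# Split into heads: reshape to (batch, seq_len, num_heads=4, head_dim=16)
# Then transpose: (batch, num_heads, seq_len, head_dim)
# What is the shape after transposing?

Input shape: (12, 65, 64)
  -> after reshape: (12, 65, 4, 16)
Output shape: (12, 4, 65, 16)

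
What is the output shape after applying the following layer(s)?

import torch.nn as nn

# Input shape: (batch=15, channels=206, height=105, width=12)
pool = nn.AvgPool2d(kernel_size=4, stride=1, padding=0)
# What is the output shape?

Input shape: (15, 206, 105, 12)
Output shape: (15, 206, 102, 9)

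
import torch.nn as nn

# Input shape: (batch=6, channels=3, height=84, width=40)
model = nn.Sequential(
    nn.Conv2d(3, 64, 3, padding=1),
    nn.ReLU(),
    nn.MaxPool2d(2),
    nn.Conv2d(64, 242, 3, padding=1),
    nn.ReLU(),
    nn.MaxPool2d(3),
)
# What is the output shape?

Input shape: (6, 3, 84, 40)
  -> after first Conv2d: (6, 64, 84, 40)
  -> after first MaxPool2d: (6, 64, 42, 20)
  -> after second Conv2d: (6, 242, 42, 20)
Output shape: (6, 242, 14, 6)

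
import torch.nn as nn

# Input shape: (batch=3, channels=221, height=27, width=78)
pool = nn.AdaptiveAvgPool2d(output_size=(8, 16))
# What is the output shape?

Input shape: (3, 221, 27, 78)
Output shape: (3, 221, 8, 16)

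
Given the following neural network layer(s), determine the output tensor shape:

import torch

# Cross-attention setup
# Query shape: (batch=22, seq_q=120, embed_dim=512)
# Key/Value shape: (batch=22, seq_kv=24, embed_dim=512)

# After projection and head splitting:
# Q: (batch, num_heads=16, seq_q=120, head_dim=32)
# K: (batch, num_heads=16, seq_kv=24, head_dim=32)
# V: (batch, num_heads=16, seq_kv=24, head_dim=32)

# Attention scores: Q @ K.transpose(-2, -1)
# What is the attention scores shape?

Input shape: (22, 120, 512)
Output shape: (22, 16, 120, 24)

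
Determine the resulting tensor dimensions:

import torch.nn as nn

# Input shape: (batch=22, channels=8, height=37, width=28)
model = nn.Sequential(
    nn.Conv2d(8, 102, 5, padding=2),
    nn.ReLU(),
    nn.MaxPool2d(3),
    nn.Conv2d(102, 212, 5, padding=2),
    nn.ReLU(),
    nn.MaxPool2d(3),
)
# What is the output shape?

Input shape: (22, 8, 37, 28)
  -> after first Conv2d: (22, 102, 37, 28)
  -> after first MaxPool2d: (22, 102, 12, 9)
  -> after second Conv2d: (22, 212, 12, 9)
Output shape: (22, 212, 4, 3)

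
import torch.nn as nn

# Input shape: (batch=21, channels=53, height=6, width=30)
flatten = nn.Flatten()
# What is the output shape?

Input shape: (21, 53, 6, 30)
Output shape: (21, 9540)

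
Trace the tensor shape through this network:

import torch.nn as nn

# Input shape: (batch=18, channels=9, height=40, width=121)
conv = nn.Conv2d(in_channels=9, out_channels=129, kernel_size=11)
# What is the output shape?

Input shape: (18, 9, 40, 121)
Output shape: (18, 129, 30, 111)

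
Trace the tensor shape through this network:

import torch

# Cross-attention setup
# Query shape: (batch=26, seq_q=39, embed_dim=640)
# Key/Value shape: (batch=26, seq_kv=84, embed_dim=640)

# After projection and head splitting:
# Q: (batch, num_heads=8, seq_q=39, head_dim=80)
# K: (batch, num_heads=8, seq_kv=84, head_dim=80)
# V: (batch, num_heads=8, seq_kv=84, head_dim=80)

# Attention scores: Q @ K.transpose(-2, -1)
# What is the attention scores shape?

Input shape: (26, 39, 640)
Output shape: (26, 8, 39, 84)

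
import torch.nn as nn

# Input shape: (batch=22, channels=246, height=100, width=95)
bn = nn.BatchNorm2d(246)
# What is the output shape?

Input shape: (22, 246, 100, 95)
Output shape: (22, 246, 100, 95)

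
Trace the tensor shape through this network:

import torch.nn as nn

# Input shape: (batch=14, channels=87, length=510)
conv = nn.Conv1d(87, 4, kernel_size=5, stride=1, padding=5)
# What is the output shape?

Input shape: (14, 87, 510)
Output shape: (14, 4, 516)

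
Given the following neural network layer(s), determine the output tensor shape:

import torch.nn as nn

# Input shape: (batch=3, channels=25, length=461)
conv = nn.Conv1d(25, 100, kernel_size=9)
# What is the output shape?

Input shape: (3, 25, 461)
Output shape: (3, 100, 453)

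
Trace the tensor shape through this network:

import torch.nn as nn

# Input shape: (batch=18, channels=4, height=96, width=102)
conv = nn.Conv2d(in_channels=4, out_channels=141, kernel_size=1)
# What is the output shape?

Input shape: (18, 4, 96, 102)
Output shape: (18, 141, 96, 102)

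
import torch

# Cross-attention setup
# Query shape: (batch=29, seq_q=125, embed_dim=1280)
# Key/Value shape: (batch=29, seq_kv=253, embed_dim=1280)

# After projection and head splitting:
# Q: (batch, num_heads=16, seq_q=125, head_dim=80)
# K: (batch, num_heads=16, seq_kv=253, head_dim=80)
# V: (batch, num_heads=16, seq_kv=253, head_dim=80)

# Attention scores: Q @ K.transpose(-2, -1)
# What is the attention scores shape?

Input shape: (29, 125, 1280)
Output shape: (29, 16, 125, 253)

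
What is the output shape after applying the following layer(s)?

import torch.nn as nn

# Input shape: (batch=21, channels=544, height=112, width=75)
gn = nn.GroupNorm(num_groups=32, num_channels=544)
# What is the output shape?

Input shape: (21, 544, 112, 75)
Output shape: (21, 544, 112, 75)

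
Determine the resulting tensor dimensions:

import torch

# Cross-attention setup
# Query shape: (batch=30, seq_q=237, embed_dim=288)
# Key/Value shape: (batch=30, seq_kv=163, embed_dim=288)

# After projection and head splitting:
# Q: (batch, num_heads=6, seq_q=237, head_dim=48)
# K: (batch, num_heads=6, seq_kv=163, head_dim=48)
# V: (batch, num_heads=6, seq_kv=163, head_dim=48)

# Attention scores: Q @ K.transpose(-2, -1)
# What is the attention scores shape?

Input shape: (30, 237, 288)
Output shape: (30, 6, 237, 163)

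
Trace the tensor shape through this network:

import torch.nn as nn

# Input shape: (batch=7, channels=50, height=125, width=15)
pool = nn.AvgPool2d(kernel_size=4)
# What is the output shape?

Input shape: (7, 50, 125, 15)
Output shape: (7, 50, 31, 3)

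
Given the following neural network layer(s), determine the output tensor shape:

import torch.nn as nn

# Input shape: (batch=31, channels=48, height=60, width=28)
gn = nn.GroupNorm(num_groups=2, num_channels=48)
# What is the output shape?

Input shape: (31, 48, 60, 28)
Output shape: (31, 48, 60, 28)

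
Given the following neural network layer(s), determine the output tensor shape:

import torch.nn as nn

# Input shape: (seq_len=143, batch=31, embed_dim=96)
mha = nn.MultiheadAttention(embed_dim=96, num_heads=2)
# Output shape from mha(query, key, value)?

Input shape: (143, 31, 96)
Output shape: (143, 31, 96)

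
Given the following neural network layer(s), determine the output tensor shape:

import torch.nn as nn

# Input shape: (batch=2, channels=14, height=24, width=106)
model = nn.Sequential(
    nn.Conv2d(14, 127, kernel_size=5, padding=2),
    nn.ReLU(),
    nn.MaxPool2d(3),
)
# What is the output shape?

Input shape: (2, 14, 24, 106)
  -> after Conv2d: (2, 127, 24, 106)
  -> after ReLU: (2, 127, 24, 106)
Output shape: (2, 127, 8, 35)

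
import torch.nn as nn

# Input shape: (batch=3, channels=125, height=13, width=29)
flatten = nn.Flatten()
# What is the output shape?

Input shape: (3, 125, 13, 29)
Output shape: (3, 47125)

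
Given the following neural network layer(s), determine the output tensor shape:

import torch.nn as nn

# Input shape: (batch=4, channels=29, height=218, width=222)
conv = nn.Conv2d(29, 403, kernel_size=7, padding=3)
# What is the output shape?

Input shape: (4, 29, 218, 222)
Output shape: (4, 403, 218, 222)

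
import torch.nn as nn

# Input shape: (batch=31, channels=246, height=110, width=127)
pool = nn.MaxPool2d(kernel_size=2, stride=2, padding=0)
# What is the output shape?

Input shape: (31, 246, 110, 127)
Output shape: (31, 246, 55, 63)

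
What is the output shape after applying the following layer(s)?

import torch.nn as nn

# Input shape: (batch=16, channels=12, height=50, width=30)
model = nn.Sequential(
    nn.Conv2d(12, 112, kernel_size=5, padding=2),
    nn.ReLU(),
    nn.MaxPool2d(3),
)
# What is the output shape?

Input shape: (16, 12, 50, 30)
  -> after Conv2d: (16, 112, 50, 30)
  -> after ReLU: (16, 112, 50, 30)
Output shape: (16, 112, 16, 10)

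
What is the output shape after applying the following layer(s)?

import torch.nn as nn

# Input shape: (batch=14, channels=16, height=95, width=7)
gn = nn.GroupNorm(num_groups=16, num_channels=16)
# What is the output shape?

Input shape: (14, 16, 95, 7)
Output shape: (14, 16, 95, 7)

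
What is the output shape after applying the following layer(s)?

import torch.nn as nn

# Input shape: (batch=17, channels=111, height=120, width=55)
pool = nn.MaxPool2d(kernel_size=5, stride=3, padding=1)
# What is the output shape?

Input shape: (17, 111, 120, 55)
Output shape: (17, 111, 40, 18)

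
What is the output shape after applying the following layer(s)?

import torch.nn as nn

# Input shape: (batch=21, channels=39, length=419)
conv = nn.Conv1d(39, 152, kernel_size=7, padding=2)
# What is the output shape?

Input shape: (21, 39, 419)
Output shape: (21, 152, 417)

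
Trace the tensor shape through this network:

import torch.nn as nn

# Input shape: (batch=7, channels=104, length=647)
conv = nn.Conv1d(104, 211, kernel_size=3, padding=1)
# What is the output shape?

Input shape: (7, 104, 647)
Output shape: (7, 211, 647)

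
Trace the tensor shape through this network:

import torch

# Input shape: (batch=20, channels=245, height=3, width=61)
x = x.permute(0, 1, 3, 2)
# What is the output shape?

Input shape: (20, 245, 3, 61)
Output shape: (20, 245, 61, 3)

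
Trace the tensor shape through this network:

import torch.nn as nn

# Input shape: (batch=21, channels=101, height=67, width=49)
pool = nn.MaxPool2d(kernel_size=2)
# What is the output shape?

Input shape: (21, 101, 67, 49)
Output shape: (21, 101, 33, 24)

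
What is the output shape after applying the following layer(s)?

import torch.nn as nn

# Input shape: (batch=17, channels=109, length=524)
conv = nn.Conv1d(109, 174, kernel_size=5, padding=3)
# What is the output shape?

Input shape: (17, 109, 524)
Output shape: (17, 174, 526)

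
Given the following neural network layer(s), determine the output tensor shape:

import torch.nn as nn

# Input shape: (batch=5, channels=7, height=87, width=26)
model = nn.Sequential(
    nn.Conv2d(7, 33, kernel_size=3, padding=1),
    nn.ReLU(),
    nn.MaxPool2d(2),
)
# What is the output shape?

Input shape: (5, 7, 87, 26)
  -> after Conv2d: (5, 33, 87, 26)
  -> after ReLU: (5, 33, 87, 26)
Output shape: (5, 33, 43, 13)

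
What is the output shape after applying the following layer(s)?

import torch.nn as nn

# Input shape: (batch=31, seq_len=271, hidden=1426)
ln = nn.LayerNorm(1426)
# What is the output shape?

Input shape: (31, 271, 1426)
Output shape: (31, 271, 1426)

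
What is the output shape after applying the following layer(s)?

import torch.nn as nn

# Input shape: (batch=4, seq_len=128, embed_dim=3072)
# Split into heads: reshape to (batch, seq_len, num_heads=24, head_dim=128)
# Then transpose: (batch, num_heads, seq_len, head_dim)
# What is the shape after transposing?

Input shape: (4, 128, 3072)
  -> after reshape: (4, 128, 24, 128)
Output shape: (4, 24, 128, 128)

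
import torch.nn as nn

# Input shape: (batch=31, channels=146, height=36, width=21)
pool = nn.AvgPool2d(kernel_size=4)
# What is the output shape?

Input shape: (31, 146, 36, 21)
Output shape: (31, 146, 9, 5)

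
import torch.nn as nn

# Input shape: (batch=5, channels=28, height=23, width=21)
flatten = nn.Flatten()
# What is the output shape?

Input shape: (5, 28, 23, 21)
Output shape: (5, 13524)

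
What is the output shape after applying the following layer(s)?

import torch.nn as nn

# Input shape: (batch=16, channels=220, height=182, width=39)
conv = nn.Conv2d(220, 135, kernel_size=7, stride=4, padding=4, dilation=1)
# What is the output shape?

Input shape: (16, 220, 182, 39)
Output shape: (16, 135, 46, 11)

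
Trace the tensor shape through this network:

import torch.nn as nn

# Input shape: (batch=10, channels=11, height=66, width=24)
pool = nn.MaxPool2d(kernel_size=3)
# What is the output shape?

Input shape: (10, 11, 66, 24)
Output shape: (10, 11, 22, 8)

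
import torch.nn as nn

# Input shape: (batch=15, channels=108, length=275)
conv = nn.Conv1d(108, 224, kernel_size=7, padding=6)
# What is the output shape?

Input shape: (15, 108, 275)
Output shape: (15, 224, 281)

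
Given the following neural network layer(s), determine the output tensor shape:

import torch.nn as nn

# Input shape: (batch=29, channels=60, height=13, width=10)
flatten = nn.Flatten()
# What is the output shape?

Input shape: (29, 60, 13, 10)
Output shape: (29, 7800)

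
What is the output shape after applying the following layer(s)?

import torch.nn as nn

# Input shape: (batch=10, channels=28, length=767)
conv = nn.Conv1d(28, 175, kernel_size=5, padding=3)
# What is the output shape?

Input shape: (10, 28, 767)
Output shape: (10, 175, 769)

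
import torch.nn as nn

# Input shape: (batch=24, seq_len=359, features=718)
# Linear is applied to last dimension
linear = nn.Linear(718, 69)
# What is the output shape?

Input shape: (24, 359, 718)
Output shape: (24, 359, 69)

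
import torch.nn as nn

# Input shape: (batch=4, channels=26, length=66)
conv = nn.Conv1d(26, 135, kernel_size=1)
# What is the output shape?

Input shape: (4, 26, 66)
Output shape: (4, 135, 66)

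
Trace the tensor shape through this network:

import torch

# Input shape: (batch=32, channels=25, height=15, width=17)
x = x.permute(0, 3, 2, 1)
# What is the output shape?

Input shape: (32, 25, 15, 17)
Output shape: (32, 17, 15, 25)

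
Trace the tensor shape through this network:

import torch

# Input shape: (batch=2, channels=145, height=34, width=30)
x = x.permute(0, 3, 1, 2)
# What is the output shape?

Input shape: (2, 145, 34, 30)
Output shape: (2, 30, 145, 34)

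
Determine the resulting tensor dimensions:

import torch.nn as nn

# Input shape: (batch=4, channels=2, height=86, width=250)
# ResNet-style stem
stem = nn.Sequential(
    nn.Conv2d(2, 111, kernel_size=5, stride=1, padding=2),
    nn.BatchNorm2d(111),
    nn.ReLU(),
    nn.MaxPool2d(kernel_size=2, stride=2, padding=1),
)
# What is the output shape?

Input shape: (4, 2, 86, 250)
  -> after Conv2d 5x5 stride=1: (4, 111, 86, 250)
Output shape: (4, 111, 44, 126)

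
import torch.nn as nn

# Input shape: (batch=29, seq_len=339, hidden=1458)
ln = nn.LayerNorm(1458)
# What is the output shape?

Input shape: (29, 339, 1458)
Output shape: (29, 339, 1458)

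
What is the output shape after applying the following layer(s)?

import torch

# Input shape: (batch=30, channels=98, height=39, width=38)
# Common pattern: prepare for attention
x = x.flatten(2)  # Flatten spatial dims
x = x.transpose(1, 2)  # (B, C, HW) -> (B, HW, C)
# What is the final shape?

Input shape: (30, 98, 39, 38)
  -> after flatten(2): (30, 98, 1482)
Output shape: (30, 1482, 98)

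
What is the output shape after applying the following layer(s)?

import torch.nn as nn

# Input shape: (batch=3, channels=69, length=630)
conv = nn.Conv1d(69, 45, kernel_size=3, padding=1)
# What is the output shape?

Input shape: (3, 69, 630)
Output shape: (3, 45, 630)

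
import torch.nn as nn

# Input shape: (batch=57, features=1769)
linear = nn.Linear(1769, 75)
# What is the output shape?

Input shape: (57, 1769)
Output shape: (57, 75)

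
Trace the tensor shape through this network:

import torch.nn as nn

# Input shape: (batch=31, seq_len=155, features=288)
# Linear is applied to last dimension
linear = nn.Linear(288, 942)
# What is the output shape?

Input shape: (31, 155, 288)
Output shape: (31, 155, 942)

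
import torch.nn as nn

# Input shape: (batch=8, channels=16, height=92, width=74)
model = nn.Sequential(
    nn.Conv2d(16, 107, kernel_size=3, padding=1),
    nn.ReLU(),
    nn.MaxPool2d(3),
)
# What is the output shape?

Input shape: (8, 16, 92, 74)
  -> after Conv2d: (8, 107, 92, 74)
  -> after ReLU: (8, 107, 92, 74)
Output shape: (8, 107, 30, 24)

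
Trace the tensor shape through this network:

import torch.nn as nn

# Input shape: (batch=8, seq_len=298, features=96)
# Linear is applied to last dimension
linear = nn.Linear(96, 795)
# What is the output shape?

Input shape: (8, 298, 96)
Output shape: (8, 298, 795)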